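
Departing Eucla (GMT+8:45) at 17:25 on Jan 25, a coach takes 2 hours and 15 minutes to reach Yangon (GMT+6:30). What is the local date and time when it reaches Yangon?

17:25 on Jan 25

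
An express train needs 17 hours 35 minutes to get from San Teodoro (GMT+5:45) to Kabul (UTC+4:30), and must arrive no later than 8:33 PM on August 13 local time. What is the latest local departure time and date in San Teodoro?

4:13 AM on August 13

Target arrival in UTC: 8:33 PM − 4:30 = 4:03 PM on Aug 13.
Subtract 17 hours and 35 minutes → departure 10:28 PM UTC on Aug 12.
San Teodoro is UTC+5:45: 10:28 PM + 5:45 = 4:13 AM on Aug 13.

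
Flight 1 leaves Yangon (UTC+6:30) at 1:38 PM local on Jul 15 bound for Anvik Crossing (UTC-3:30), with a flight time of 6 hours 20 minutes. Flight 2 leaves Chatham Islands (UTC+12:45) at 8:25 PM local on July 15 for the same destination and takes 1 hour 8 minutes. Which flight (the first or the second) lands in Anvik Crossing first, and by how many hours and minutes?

the second, by 4 hours 40 minutes

Flight 1 in UTC: 1:38 PM − 6:30 = 7:08 AM on Jul 15.
+6 hours and 20 minutes → arrive 1:28 PM UTC on Jul 15.
Flight 2 in UTC: 8:25 PM − 12:45 = 7:40 AM on Jul 15.
+1 hour 8 minutes → arrive 8:48 AM UTC on Jul 15.
Flight 2 lands earlier by 4 hours 40 minutes.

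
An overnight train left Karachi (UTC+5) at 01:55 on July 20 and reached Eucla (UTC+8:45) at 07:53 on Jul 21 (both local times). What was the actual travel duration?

Eucla is 3:45 ahead of Karachi.
Clock-face elapsed time (ignoring zones) is 29 hours 58 minutes.
Actual elapsed = 29 hours 58 minutes − 3:45 = 26 hours 13 minutes.

26 hours 13 minutes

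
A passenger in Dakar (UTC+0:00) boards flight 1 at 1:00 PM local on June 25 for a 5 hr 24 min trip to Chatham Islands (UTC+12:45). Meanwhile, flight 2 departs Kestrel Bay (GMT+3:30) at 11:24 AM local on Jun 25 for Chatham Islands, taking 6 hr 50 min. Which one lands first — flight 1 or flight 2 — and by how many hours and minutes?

Flight 1 departs at 1:00 PM UTC (Jun 25).
+5 hours and 24 minutes → arrive 6:24 PM UTC on Jun 25.
Flight 2 in UTC: 11:24 AM − 3:30 = 7:54 AM on Jun 25.
+6 hours and 50 minutes → arrive 2:44 PM UTC on Jun 25.
Flight 2 lands earlier by 3 hours 40 minutes.

the second, by 3 hours 40 minutes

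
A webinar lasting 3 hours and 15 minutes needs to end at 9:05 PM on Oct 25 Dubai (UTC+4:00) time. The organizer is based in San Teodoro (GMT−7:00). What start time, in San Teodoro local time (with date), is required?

Target end time in UTC: 9:05 PM − 4:00 = 5:05 PM on Oct 25.
Subtract 3 hours 15 minutes → start 1:50 PM UTC on Oct 25.
San Teodoro is UTC−7:00: 1:50 PM − 7:00 = 6:50 AM on Oct 25.

6:50 AM on October 25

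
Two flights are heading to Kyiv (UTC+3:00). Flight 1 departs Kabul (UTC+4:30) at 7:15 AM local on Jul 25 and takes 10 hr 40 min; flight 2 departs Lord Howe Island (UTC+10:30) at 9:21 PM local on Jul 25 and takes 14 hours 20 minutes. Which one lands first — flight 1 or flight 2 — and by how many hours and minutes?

Flight 1 in UTC: 7:15 AM − 4:30 = 2:45 AM on Jul 25.
+10 hours and 40 minutes → arrive 1:25 PM UTC on Jul 25.
Flight 2 in UTC: 9:21 PM − 10:30 = 10:51 AM on Jul 25.
+14 hours 20 minutes → arrive 1:11 AM UTC on Jul 26.
Flight 1 lands earlier by 11 hours 46 minutes.

the first, by 11 hours 46 minutes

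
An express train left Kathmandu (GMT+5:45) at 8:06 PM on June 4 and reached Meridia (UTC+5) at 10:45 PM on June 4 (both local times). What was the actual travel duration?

3 hours 24 minutes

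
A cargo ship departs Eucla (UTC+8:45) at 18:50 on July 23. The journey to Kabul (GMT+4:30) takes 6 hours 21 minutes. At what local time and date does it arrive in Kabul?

Convert departure to UTC: 18:50 − 8:45 = 10:05 UTC on Jul 23.
Add 6 hours and 21 minutes travel time → 16:26 UTC.
Kabul is UTC+4:30, so local arrival = 16:26 + 4:30 = 20:56 on Jul 23.

20:56 on July 23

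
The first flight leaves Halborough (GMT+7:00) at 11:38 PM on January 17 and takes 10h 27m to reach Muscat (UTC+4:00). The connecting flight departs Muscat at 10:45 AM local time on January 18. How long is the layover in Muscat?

3 hours 40 minutes

Convert departure to UTC: 11:38 PM − 7:00 = 4:38 PM UTC on Jan 17.
Add 10 hours 27 minutes flight time → 3:05 AM UTC (Jan 18).
Muscat is UTC+4:00, so local arrival = 3:05 AM + 4:00 = 7:05 AM on Jan 18.
Layover = 10:45 AM − 7:05 AM = 3 hours 40 minutes.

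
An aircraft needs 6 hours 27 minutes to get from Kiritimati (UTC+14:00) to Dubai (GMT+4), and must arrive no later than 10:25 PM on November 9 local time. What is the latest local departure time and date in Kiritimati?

Target arrival in UTC: 10:25 PM − 4:00 = 6:25 PM on Nov 9.
Subtract 6 hours and 27 minutes → departure 11:58 AM UTC on Nov 9.
Kiritimati is UTC+14:00: 11:58 AM + 14:00 = 1:58 AM on Nov 10.

1:58 AM on Nov 10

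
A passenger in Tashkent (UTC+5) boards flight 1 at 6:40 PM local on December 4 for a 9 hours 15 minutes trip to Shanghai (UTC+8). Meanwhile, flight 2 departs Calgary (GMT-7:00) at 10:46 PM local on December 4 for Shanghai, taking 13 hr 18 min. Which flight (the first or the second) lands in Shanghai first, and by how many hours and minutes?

the first, by 20 hours 9 minutes

Flight 1 in UTC: 6:40 PM − 5:00 = 1:40 PM on Dec 4.
+9 hours 15 minutes → arrive 10:55 PM UTC on Dec 4.
Flight 2 in UTC: 10:46 PM + 7:00 = 5:46 AM on Dec 5.
+13 hours and 18 minutes → arrive 7:04 PM UTC on Dec 5.
Flight 1 lands earlier by 20 hours 9 minutes.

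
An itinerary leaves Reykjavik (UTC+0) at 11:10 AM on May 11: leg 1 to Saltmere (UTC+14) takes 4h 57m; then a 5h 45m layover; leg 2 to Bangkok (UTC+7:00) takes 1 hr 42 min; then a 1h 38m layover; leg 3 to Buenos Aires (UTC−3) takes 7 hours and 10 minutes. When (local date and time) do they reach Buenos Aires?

Reykjavik is at UTC+0, so departure is already 11:10 AM UTC on May 11.
Add 4 hours 57 minutes leg 1 → 4:07 PM UTC.
Add 5 hours 45 minutes layover in Saltmere → 9:52 PM UTC.
Add 1 hour and 42 minutes leg 2 → 11:34 PM UTC.
Add 1 hour 38 minutes layover in Bangkok → 1:12 AM UTC (May 12).
Add 7 hours 10 minutes leg 3 → 8:22 AM UTC.
Buenos Aires is UTC−3:00, so local arrival = 8:22 AM − 3:00 = 5:22 AM on May 12.

5:22 AM on May 12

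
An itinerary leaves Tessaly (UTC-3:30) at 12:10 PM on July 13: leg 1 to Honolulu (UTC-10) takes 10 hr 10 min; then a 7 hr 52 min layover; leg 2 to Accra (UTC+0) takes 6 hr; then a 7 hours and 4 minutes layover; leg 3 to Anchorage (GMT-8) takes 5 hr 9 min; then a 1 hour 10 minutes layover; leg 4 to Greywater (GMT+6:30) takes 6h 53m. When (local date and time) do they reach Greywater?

Convert departure to UTC: 12:10 PM + 3:30 = 3:40 PM UTC on Jul 13.
Add 10 hours 10 minutes leg 1 → 1:50 AM UTC (Jul 14).
Add 7 hours 52 minutes layover in Honolulu → 9:42 AM UTC.
Add 6 hours leg 2 → 3:42 PM UTC.
Add 7 hours 4 minutes layover in Accra → 10:46 PM UTC.
Add 5 hours 9 minutes leg 3 → 3:55 AM UTC (Jul 15).
Add 1 hour and 10 minutes layover in Anchorage → 5:05 AM UTC.
Add 6 hours and 53 minutes leg 4 → 11:58 AM UTC.
Greywater is UTC+6:30, so local arrival = 11:58 AM + 6:30 = 6:28 PM on Jul 15.

6:28 PM on July 15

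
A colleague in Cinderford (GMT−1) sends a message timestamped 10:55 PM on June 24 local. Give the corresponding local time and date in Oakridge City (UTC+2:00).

1:55 AM on June 25

In UTC: 10:55 PM + 1:00 = 11:55 PM on Jun 24.
Oakridge City is UTC+2:00: 11:55 PM + 2:00 = 1:55 AM on Jun 25.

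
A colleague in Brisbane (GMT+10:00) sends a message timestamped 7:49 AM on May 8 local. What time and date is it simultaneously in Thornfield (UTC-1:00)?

8:49 PM on May 7

Thornfield is 11:00 behind Brisbane.
Shift by the zone difference: 7:49 AM − 11:00 = 8:49 PM on May 7 in Thornfield.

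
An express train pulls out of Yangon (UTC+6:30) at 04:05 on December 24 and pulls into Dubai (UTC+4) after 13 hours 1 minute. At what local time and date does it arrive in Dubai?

14:36 on December 24

Convert departure to UTC: 04:05 − 6:30 = 21:35 UTC on Dec 23.
Add 13 hours 1 minute travel time → 10:36 UTC (Dec 24).
Dubai is UTC+4:00, so local arrival = 10:36 + 4:00 = 14:36 on Dec 24.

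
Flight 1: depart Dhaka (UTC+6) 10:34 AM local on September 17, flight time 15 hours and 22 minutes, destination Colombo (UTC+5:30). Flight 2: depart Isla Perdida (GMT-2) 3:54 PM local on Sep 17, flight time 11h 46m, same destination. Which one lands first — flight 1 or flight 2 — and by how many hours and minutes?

the first, by 9 hours 44 minutes

Flight 1 in UTC: 10:34 AM − 6:00 = 4:34 AM on Sep 17.
+15 hours 22 minutes → arrive 7:56 PM UTC on Sep 17.
Flight 2 in UTC: 3:54 PM + 2:00 = 5:54 PM on Sep 17.
+11 hours and 46 minutes → arrive 5:40 AM UTC on Sep 18.
Flight 1 lands earlier by 9 hours 44 minutes.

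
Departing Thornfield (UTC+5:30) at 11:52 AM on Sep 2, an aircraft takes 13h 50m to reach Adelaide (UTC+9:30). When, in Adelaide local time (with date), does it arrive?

Convert departure to UTC: 11:52 AM − 5:30 = 6:22 AM UTC on Sep 2.
Add 13 hours and 50 minutes travel time → 8:12 PM UTC.
Adelaide is UTC+9:30, so local arrival = 8:12 PM + 9:30 = 5:42 AM on Sep 3.

5:42 AM on Sep 3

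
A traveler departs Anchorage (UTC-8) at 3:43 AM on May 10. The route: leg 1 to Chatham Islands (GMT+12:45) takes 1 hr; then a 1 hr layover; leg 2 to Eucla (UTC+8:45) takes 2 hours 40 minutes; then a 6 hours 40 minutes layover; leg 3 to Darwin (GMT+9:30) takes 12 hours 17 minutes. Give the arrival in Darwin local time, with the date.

Convert departure to UTC: 3:43 AM + 8:00 = 11:43 AM UTC on May 10.
Add 1 hour leg 1 → 12:43 PM UTC.
Add 1 hour layover in Chatham Islands → 1:43 PM UTC.
Add 2 hours and 40 minutes leg 2 → 4:23 PM UTC.
Add 6 hours 40 minutes layover in Eucla → 11:03 PM UTC.
Add 12 hours and 17 minutes leg 3 → 11:20 AM UTC (May 11).
Darwin is UTC+9:30, so local arrival = 11:20 AM + 9:30 = 8:50 PM on May 11.

8:50 PM on May 11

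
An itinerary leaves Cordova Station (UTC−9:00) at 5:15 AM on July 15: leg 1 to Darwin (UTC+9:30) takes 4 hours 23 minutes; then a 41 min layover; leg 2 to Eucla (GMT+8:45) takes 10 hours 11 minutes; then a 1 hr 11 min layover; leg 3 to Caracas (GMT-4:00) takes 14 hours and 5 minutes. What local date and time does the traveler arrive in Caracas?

Convert departure to UTC: 5:15 AM + 9:00 = 2:15 PM UTC on Jul 15.
Add 4 hours 23 minutes leg 1 → 6:38 PM UTC.
Add 41 minutes layover in Darwin → 7:19 PM UTC.
Add 10 hours 11 minutes leg 2 → 5:30 AM UTC (Jul 16).
Add 1 hour and 11 minutes layover in Eucla → 6:41 AM UTC.
Add 14 hours 5 minutes leg 3 → 8:46 PM UTC.
Caracas is UTC−4:00, so local arrival = 8:46 PM − 4:00 = 4:46 PM on Jul 16.

4:46 PM on July 16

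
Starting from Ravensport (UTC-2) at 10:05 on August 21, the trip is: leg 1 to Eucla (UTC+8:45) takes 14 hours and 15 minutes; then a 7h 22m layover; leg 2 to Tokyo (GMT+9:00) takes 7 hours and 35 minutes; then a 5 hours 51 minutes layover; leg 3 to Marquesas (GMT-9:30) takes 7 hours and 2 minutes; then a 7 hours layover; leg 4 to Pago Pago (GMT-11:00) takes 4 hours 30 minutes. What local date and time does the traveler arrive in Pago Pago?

06:40 on August 23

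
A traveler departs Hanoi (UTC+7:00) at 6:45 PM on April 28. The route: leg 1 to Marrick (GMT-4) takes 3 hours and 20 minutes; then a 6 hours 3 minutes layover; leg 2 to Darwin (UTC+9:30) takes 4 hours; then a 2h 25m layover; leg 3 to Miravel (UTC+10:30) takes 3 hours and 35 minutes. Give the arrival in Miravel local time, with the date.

5:38 PM on Apr 29

Convert departure to UTC: 6:45 PM − 7:00 = 11:45 AM UTC on Apr 28.
Add 3 hours 20 minutes leg 1 → 3:05 PM UTC.
Add 6 hours 3 minutes layover in Marrick → 9:08 PM UTC.
Add 4 hours leg 2 → 1:08 AM UTC (Apr 29).
Add 2 hours 25 minutes layover in Darwin → 3:33 AM UTC.
Add 3 hours and 35 minutes leg 3 → 7:08 AM UTC.
Miravel is UTC+10:30, so local arrival = 7:08 AM + 10:30 = 5:38 PM on Apr 29.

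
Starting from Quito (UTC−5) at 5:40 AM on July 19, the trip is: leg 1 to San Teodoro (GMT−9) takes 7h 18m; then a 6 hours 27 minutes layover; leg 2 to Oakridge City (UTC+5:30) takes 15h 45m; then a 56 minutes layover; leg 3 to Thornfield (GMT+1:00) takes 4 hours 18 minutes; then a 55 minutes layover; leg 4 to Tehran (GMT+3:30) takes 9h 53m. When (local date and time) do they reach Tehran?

11:42 AM on Jul 21

Convert departure to UTC: 5:40 AM + 5:00 = 10:40 AM UTC on Jul 19.
Add 7 hours 18 minutes leg 1 → 5:58 PM UTC.
Add 6 hours 27 minutes layover in San Teodoro → 12:25 AM UTC (Jul 20).
Add 15 hours and 45 minutes leg 2 → 4:10 PM UTC.
Add 56 minutes layover in Oakridge City → 5:06 PM UTC.
Add 4 hours and 18 minutes leg 3 → 9:24 PM UTC.
Add 55 minutes layover in Thornfield → 10:19 PM UTC.
Add 9 hours and 53 minutes leg 4 → 8:12 AM UTC (Jul 21).
Tehran is UTC+3:30, so local arrival = 8:12 AM + 3:30 = 11:42 AM on Jul 21.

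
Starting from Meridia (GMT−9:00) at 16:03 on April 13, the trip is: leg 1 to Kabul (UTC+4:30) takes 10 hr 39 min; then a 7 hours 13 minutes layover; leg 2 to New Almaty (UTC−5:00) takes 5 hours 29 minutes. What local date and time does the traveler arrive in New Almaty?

19:24 on April 14

Convert departure to UTC: 16:03 + 9:00 = 01:03 UTC on Apr 14.
Add 10 hours 39 minutes leg 1 → 11:42 UTC.
Add 7 hours and 13 minutes layover in Kabul → 18:55 UTC.
Add 5 hours 29 minutes leg 2 → 00:24 UTC (Apr 15).
New Almaty is UTC−5:00, so local arrival = 00:24 − 5:00 = 19:24 on Apr 14.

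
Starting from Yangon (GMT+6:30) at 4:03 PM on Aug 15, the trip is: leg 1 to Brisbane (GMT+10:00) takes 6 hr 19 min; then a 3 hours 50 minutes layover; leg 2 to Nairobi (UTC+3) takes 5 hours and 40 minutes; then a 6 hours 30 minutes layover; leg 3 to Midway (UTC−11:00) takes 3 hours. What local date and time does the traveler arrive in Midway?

11:52 PM on August 15

Convert departure to UTC: 4:03 PM − 6:30 = 9:33 AM UTC on Aug 15.
Add 6 hours and 19 minutes leg 1 → 3:52 PM UTC.
Add 3 hours 50 minutes layover in Brisbane → 7:42 PM UTC.
Add 5 hours and 40 minutes leg 2 → 1:22 AM UTC (Aug 16).
Add 6 hours and 30 minutes layover in Nairobi → 7:52 AM UTC.
Add 3 hours leg 3 → 10:52 AM UTC.
Midway is UTC−11:00, so local arrival = 10:52 AM − 11:00 = 11:52 PM on Aug 15.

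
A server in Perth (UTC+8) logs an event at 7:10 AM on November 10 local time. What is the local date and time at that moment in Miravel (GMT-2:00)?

In UTC: 7:10 AM − 8:00 = 11:10 PM on Nov 9.
Miravel is UTC−2:00: 11:10 PM − 2:00 = 9:10 PM on Nov 9.

9:10 PM on November 9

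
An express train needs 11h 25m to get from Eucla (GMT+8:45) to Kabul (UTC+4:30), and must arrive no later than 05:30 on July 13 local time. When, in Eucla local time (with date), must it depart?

22:20 on July 12

Target arrival in UTC: 05:30 − 4:30 = 01:00 on Jul 13.
Subtract 11 hours 25 minutes → departure 13:35 UTC on Jul 12.
Eucla is UTC+8:45: 13:35 + 8:45 = 22:20 on Jul 12.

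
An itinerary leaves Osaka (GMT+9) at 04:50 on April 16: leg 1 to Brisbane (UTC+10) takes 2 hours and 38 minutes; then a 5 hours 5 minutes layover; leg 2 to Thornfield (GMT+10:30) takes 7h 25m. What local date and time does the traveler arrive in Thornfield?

Convert departure to UTC: 04:50 − 9:00 = 19:50 UTC on Apr 15.
Add 2 hours 38 minutes leg 1 → 22:28 UTC.
Add 5 hours and 5 minutes layover in Brisbane → 03:33 UTC (Apr 16).
Add 7 hours 25 minutes leg 2 → 10:58 UTC.
Thornfield is UTC+10:30, so local arrival = 10:58 + 10:30 = 21:28 on Apr 16.

21:28 on April 16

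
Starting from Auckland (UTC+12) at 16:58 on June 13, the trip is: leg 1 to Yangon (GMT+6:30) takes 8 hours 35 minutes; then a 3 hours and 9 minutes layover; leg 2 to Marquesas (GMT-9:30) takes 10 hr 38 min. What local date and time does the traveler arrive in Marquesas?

Convert departure to UTC: 16:58 − 12:00 = 04:58 UTC on Jun 13.
Add 8 hours 35 minutes leg 1 → 13:33 UTC.
Add 3 hours and 9 minutes layover in Yangon → 16:42 UTC.
Add 10 hours 38 minutes leg 2 → 03:20 UTC (Jun 14).
Marquesas is UTC−9:30, so local arrival = 03:20 − 9:30 = 17:50 on Jun 13.

17:50 on Jun 13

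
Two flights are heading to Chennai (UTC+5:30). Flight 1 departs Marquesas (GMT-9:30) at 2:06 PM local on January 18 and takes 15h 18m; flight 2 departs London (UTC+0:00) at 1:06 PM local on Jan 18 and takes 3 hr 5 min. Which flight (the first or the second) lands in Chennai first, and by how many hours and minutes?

Flight 1 in UTC: 2:06 PM + 9:30 = 11:36 PM on Jan 18.
+15 hours 18 minutes → arrive 2:54 PM UTC on Jan 19.
Flight 2 departs at 1:06 PM UTC (Jan 18).
+3 hours and 5 minutes → arrive 4:11 PM UTC on Jan 18.
Flight 2 lands earlier by 22 hours 43 minutes.

the second, by 22 hours 43 minutes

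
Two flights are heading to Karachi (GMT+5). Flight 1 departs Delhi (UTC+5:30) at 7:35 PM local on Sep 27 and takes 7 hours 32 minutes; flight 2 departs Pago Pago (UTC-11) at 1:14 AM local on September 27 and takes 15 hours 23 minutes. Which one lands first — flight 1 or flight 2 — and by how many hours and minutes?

Flight 1 in UTC: 7:35 PM − 5:30 = 2:05 PM on Sep 27.
+7 hours and 32 minutes → arrive 9:37 PM UTC on Sep 27.
Flight 2 in UTC: 1:14 AM + 11:00 = 12:14 PM on Sep 27.
+15 hours and 23 minutes → arrive 3:37 AM UTC on Sep 28.
Flight 1 lands earlier by 6 hours.

the first, by 6 hours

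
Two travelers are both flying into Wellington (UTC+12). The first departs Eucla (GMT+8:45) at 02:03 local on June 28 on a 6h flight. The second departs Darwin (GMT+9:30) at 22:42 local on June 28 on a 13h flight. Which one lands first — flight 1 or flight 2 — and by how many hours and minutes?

Flight 1 in UTC: 02:03 − 8:45 = 17:18 on Jun 27.
+6 hours → arrive 23:18 UTC on Jun 27.
Flight 2 in UTC: 22:42 − 9:30 = 13:12 on Jun 28.
+13 hours → arrive 02:12 UTC on Jun 29.
Flight 1 lands earlier by 26 hours 54 minutes.

the first, by 26 hours 54 minutes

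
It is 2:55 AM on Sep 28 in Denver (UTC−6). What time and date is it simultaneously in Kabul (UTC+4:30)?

1:25 PM on September 28

Kabul is 10:30 ahead of Denver.
Shift by the zone difference: 2:55 AM + 10:30 = 1:25 PM on Sep 28 in Kabul.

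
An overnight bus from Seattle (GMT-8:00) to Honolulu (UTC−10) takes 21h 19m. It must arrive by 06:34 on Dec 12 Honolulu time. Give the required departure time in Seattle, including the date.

Target arrival in UTC: 06:34 + 10:00 = 16:34 on Dec 12.
Subtract 21 hours and 19 minutes → departure 19:15 UTC on Dec 11.
Seattle is UTC−8:00: 19:15 − 8:00 = 11:15 on Dec 11.

11:15 on Dec 11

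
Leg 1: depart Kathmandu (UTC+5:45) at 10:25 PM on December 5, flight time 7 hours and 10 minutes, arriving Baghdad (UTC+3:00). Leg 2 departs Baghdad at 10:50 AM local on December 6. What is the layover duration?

8 hours

Convert departure to UTC: 10:25 PM − 5:45 = 4:40 PM UTC on Dec 5.
Add 7 hours 10 minutes flight time → 11:50 PM UTC.
Baghdad is UTC+3:00, so local arrival = 11:50 PM + 3:00 = 2:50 AM on Dec 6.
Layover = 10:50 AM − 2:50 AM = 8 hours.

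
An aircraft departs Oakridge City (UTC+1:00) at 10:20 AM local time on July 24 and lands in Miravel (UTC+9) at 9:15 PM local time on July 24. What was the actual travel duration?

Departure in UTC: 10:20 AM − 1:00 = 9:20 AM on Jul 24.
Arrival in UTC: 9:15 PM − 9:00 = 12:15 PM on Jul 24.
Elapsed = 12:15 PM − 9:20 AM = 2 hours 55 minutes.

2 hours 55 minutes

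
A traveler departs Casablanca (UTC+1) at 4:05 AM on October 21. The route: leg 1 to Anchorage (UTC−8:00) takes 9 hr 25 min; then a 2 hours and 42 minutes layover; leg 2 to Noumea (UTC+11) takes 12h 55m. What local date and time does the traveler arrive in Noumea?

3:07 PM on Oct 22

Convert departure to UTC: 4:05 AM − 1:00 = 3:05 AM UTC on Oct 21.
Add 9 hours and 25 minutes leg 1 → 12:30 PM UTC.
Add 2 hours and 42 minutes layover in Anchorage → 3:12 PM UTC.
Add 12 hours 55 minutes leg 2 → 4:07 AM UTC (Oct 22).
Noumea is UTC+11:00, so local arrival = 4:07 AM + 11:00 = 3:07 PM on Oct 22.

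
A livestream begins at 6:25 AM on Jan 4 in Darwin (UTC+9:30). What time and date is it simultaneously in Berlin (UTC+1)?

In UTC: 6:25 AM − 9:30 = 8:55 PM on Jan 3.
Berlin is UTC+1:00: 8:55 PM + 1:00 = 9:55 PM on Jan 3.

9:55 PM on January 3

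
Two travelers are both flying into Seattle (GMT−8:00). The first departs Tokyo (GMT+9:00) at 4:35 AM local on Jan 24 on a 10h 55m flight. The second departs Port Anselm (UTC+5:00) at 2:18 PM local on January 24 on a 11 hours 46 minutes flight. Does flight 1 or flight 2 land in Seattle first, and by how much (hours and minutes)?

the first, by 14 hours 34 minutes

Flight 1 in UTC: 4:35 AM − 9:00 = 7:35 PM on Jan 23.
+10 hours 55 minutes → arrive 6:30 AM UTC on Jan 24.
Flight 2 in UTC: 2:18 PM − 5:00 = 9:18 AM on Jan 24.
+11 hours and 46 minutes → arrive 9:04 PM UTC on Jan 24.
Flight 1 lands earlier by 14 hours 34 minutes.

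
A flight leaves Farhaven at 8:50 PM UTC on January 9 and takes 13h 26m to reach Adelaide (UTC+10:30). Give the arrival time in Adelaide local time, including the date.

Departure is given in UTC: 8:50 PM on Jan 9.
Add 13 hours 26 minutes → 10:16 AM UTC (Jan 10).
Adelaide is UTC+10:30: 10:16 AM + 10:30 = 8:46 PM on Jan 10.

8:46 PM on January 10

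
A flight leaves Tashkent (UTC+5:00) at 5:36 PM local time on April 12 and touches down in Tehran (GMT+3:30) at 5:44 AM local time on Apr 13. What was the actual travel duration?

13 hours 38 minutes

Departure in UTC: 5:36 PM − 5:00 = 12:36 PM on Apr 12.
Arrival in UTC: 5:44 AM − 3:30 = 2:14 AM on Apr 13.
Elapsed = 2:14 AM − 12:36 PM (+1 day) = 13 hours 38 minutes.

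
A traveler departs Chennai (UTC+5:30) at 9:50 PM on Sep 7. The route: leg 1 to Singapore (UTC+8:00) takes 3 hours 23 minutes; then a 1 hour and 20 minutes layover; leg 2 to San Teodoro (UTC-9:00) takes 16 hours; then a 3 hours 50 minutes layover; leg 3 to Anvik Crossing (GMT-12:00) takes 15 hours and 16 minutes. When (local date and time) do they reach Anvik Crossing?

Convert departure to UTC: 9:50 PM − 5:30 = 4:20 PM UTC on Sep 7.
Add 3 hours and 23 minutes leg 1 → 7:43 PM UTC.
Add 1 hour and 20 minutes layover in Singapore → 9:03 PM UTC.
Add 16 hours leg 2 → 1:03 PM UTC (Sep 8).
Add 3 hours and 50 minutes layover in San Teodoro → 4:53 PM UTC.
Add 15 hours 16 minutes leg 3 → 8:09 AM UTC (Sep 9).
Anvik Crossing is UTC−12:00, so local arrival = 8:09 AM − 12:00 = 8:09 PM on Sep 8.

8:09 PM on September 8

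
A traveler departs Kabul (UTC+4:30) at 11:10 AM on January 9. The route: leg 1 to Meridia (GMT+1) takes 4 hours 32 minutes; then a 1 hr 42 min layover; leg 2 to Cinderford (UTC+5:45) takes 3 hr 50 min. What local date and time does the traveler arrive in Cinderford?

Convert departure to UTC: 11:10 AM − 4:30 = 6:40 AM UTC on Jan 9.
Add 4 hours and 32 minutes leg 1 → 11:12 AM UTC.
Add 1 hour and 42 minutes layover in Meridia → 12:54 PM UTC.
Add 3 hours and 50 minutes leg 2 → 4:44 PM UTC.
Cinderford is UTC+5:45, so local arrival = 4:44 PM + 5:45 = 10:29 PM on Jan 9.

10:29 PM on January 9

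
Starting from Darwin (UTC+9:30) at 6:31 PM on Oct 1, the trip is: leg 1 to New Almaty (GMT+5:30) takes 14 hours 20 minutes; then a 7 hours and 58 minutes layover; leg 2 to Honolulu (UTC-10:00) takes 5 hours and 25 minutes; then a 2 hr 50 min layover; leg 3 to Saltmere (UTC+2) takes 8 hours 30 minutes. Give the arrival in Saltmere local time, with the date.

2:04 AM on Oct 3

Convert departure to UTC: 6:31 PM − 9:30 = 9:01 AM UTC on Oct 1.
Add 14 hours and 20 minutes leg 1 → 11:21 PM UTC.
Add 7 hours 58 minutes layover in New Almaty → 7:19 AM UTC (Oct 2).
Add 5 hours and 25 minutes leg 2 → 12:44 PM UTC.
Add 2 hours 50 minutes layover in Honolulu → 3:34 PM UTC.
Add 8 hours 30 minutes leg 3 → 12:04 AM UTC (Oct 3).
Saltmere is UTC+2:00, so local arrival = 12:04 AM + 2:00 = 2:04 AM on Oct 3.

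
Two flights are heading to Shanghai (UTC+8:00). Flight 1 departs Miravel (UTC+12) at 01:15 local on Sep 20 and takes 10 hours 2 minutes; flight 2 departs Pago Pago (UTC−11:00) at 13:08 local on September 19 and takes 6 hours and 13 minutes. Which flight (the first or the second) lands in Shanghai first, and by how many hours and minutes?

the first, by 7 hours 4 minutes

Flight 1 in UTC: 01:15 − 12:00 = 13:15 on Sep 19.
+10 hours 2 minutes → arrive 23:17 UTC on Sep 19.
Flight 2 in UTC: 13:08 + 11:00 = 00:08 on Sep 20.
+6 hours and 13 minutes → arrive 06:21 UTC on Sep 20.
Flight 1 lands earlier by 7 hours 4 minutes.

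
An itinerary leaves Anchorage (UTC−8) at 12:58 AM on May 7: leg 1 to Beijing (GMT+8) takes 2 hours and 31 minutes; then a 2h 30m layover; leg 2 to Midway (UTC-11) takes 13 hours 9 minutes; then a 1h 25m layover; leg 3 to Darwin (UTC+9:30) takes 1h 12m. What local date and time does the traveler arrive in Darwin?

Convert departure to UTC: 12:58 AM + 8:00 = 8:58 AM UTC on May 7.
Add 2 hours and 31 minutes leg 1 → 11:29 AM UTC.
Add 2 hours and 30 minutes layover in Beijing → 1:59 PM UTC.
Add 13 hours 9 minutes leg 2 → 3:08 AM UTC (May 8).
Add 1 hour and 25 minutes layover in Midway → 4:33 AM UTC.
Add 1 hour and 12 minutes leg 3 → 5:45 AM UTC.
Darwin is UTC+9:30, so local arrival = 5:45 AM + 9:30 = 3:15 PM on May 8.

3:15 PM on May 8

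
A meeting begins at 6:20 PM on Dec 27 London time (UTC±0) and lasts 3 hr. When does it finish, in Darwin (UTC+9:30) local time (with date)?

Darwin is 9:30 ahead of London.
After 3 hours it is 9:20 PM in London.
Shift by the zone difference: 9:20 PM + 9:30 = 6:50 AM on Dec 28 in Darwin.

6:50 AM on December 28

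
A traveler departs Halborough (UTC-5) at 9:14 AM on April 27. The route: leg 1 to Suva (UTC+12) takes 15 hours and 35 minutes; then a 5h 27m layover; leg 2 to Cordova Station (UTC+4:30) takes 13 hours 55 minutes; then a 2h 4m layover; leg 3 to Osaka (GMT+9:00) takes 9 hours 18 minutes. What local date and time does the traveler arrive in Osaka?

9:33 PM on April 29

Convert departure to UTC: 9:14 AM + 5:00 = 2:14 PM UTC on Apr 27.
Add 15 hours and 35 minutes leg 1 → 5:49 AM UTC (Apr 28).
Add 5 hours and 27 minutes layover in Suva → 11:16 AM UTC.
Add 13 hours 55 minutes leg 2 → 1:11 AM UTC (Apr 29).
Add 2 hours and 4 minutes layover in Cordova Station → 3:15 AM UTC.
Add 9 hours and 18 minutes leg 3 → 12:33 PM UTC.
Osaka is UTC+9:00, so local arrival = 12:33 PM + 9:00 = 9:33 PM on Apr 29.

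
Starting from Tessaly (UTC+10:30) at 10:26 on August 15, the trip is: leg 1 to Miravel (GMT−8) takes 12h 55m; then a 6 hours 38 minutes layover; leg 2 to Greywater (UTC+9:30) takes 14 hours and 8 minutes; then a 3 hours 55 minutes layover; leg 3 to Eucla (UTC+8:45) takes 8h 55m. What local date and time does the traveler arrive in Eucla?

07:12 on Aug 17

Convert departure to UTC: 10:26 − 10:30 = 23:56 UTC on Aug 14.
Add 12 hours and 55 minutes leg 1 → 12:51 UTC (Aug 15).
Add 6 hours and 38 minutes layover in Miravel → 19:29 UTC.
Add 14 hours and 8 minutes leg 2 → 09:37 UTC (Aug 16).
Add 3 hours and 55 minutes layover in Greywater → 13:32 UTC.
Add 8 hours 55 minutes leg 3 → 22:27 UTC.
Eucla is UTC+8:45, so local arrival = 22:27 + 8:45 = 07:12 on Aug 17.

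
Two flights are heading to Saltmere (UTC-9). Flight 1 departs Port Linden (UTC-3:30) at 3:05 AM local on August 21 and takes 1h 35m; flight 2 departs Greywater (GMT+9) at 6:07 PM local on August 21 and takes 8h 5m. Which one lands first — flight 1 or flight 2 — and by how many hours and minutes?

the first, by 9 hours 2 minutes

Flight 1 in UTC: 3:05 AM + 3:30 = 6:35 AM on Aug 21.
+1 hour and 35 minutes → arrive 8:10 AM UTC on Aug 21.
Flight 2 in UTC: 6:07 PM − 9:00 = 9:07 AM on Aug 21.
+8 hours and 5 minutes → arrive 5:12 PM UTC on Aug 21.
Flight 1 lands earlier by 9 hours 2 minutes.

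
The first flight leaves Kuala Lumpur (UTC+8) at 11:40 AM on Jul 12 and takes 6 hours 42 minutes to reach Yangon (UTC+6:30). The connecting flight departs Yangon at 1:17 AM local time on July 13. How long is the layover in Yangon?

8 hours 25 minutes

Convert departure to UTC: 11:40 AM − 8:00 = 3:40 AM UTC on Jul 12.
Add 6 hours and 42 minutes flight time → 10:22 AM UTC.
Yangon is UTC+6:30, so local arrival = 10:22 AM + 6:30 = 4:52 PM on Jul 12.
Layover = 1:17 AM − 4:52 PM (+1 day) = 8 hours 25 minutes.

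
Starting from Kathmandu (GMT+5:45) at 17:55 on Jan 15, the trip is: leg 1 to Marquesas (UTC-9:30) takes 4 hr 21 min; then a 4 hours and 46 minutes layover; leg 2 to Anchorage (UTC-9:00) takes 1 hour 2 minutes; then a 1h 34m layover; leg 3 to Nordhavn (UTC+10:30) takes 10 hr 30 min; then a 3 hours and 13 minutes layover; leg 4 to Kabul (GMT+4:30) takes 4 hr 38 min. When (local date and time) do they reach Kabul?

22:44 on Jan 16

Convert departure to UTC: 17:55 − 5:45 = 12:10 UTC on Jan 15.
Add 4 hours and 21 minutes leg 1 → 16:31 UTC.
Add 4 hours 46 minutes layover in Marquesas → 21:17 UTC.
Add 1 hour and 2 minutes leg 2 → 22:19 UTC.
Add 1 hour 34 minutes layover in Anchorage → 23:53 UTC.
Add 10 hours and 30 minutes leg 3 → 10:23 UTC (Jan 16).
Add 3 hours and 13 minutes layover in Nordhavn → 13:36 UTC.
Add 4 hours 38 minutes leg 4 → 18:14 UTC.
Kabul is UTC+4:30, so local arrival = 18:14 + 4:30 = 22:44 on Jan 16.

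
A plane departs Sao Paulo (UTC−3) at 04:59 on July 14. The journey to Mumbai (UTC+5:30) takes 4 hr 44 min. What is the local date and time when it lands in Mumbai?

Convert departure to UTC: 04:59 + 3:00 = 07:59 UTC on Jul 14.
Add 4 hours and 44 minutes travel time → 12:43 UTC.
Mumbai is UTC+5:30, so local arrival = 12:43 + 5:30 = 18:13 on Jul 14.

18:13 on July 14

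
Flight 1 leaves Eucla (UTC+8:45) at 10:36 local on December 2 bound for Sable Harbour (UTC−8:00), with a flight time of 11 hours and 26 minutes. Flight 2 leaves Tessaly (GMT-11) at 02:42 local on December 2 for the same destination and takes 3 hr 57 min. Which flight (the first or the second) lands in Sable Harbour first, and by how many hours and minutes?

the first, by 4 hours 22 minutes

Flight 1 in UTC: 10:36 − 8:45 = 01:51 on Dec 2.
+11 hours and 26 minutes → arrive 13:17 UTC on Dec 2.
Flight 2 in UTC: 02:42 + 11:00 = 13:42 on Dec 2.
+3 hours 57 minutes → arrive 17:39 UTC on Dec 2.
Flight 1 lands earlier by 4 hours 22 minutes.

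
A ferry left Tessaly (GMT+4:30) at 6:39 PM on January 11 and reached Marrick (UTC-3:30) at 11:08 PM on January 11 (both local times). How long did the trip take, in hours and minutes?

12 hours 29 minutes

Marrick is 8:00 behind Tessaly.
Clock-face elapsed time (ignoring zones) is 4 hours 29 minutes.
Actual elapsed = 4 hours 29 minutes + 8:00 = 12 hours 29 minutes.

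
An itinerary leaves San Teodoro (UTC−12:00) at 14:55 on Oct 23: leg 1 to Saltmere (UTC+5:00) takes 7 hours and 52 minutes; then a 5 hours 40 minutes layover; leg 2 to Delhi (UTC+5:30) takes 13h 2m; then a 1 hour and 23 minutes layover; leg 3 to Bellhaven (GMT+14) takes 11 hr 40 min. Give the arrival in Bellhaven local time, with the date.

Convert departure to UTC: 14:55 + 12:00 = 02:55 UTC on Oct 24.
Add 7 hours and 52 minutes leg 1 → 10:47 UTC.
Add 5 hours and 40 minutes layover in Saltmere → 16:27 UTC.
Add 13 hours 2 minutes leg 2 → 05:29 UTC (Oct 25).
Add 1 hour and 23 minutes layover in Delhi → 06:52 UTC.
Add 11 hours 40 minutes leg 3 → 18:32 UTC.
Bellhaven is UTC+14:00, so local arrival = 18:32 + 14:00 = 08:32 on Oct 26.

08:32 on October 26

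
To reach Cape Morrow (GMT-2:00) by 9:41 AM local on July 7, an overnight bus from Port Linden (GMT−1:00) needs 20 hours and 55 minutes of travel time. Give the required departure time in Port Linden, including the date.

Target arrival in UTC: 9:41 AM + 2:00 = 11:41 AM on Jul 7.
Subtract 20 hours 55 minutes → departure 2:46 PM UTC on Jul 6.
Port Linden is UTC−1:00: 2:46 PM − 1:00 = 1:46 PM on Jul 6.

1:46 PM on Jul 6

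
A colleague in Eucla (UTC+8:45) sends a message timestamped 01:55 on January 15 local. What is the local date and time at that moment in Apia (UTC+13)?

06:10 on January 15

In UTC: 01:55 − 8:45 = 17:10 on Jan 14.
Apia is UTC+13:00: 17:10 + 13:00 = 06:10 on Jan 15.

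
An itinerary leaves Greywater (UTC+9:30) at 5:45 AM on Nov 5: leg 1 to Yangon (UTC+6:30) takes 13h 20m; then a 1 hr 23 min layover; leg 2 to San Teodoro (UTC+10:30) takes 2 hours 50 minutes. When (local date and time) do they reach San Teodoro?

12:18 AM on November 6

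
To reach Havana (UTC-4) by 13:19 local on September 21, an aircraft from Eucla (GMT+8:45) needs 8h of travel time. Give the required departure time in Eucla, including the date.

Target arrival in UTC: 13:19 + 4:00 = 17:19 on Sep 21.
Subtract 8 hours → departure 09:19 UTC on Sep 21.
Eucla is UTC+8:45: 09:19 + 8:45 = 18:04 on Sep 21.

18:04 on September 21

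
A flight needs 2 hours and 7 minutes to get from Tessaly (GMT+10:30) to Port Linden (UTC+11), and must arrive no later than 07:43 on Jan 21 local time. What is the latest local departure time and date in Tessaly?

Target arrival in UTC: 07:43 − 11:00 = 20:43 on Jan 20.
Subtract 2 hours 7 minutes → departure 18:36 UTC on Jan 20.
Tessaly is UTC+10:30: 18:36 + 10:30 = 05:06 on Jan 21.

05:06 on Jan 21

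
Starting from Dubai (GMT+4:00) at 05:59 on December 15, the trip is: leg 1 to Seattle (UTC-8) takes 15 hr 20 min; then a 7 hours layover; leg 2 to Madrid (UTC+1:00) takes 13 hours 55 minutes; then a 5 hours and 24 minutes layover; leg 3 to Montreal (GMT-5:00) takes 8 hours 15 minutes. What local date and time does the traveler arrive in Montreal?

22:53 on Dec 16

Convert departure to UTC: 05:59 − 4:00 = 01:59 UTC on Dec 15.
Add 15 hours and 20 minutes leg 1 → 17:19 UTC.
Add 7 hours layover in Seattle → 00:19 UTC (Dec 16).
Add 13 hours and 55 minutes leg 2 → 14:14 UTC.
Add 5 hours and 24 minutes layover in Madrid → 19:38 UTC.
Add 8 hours and 15 minutes leg 3 → 03:53 UTC (Dec 17).
Montreal is UTC−5:00, so local arrival = 03:53 − 5:00 = 22:53 on Dec 16.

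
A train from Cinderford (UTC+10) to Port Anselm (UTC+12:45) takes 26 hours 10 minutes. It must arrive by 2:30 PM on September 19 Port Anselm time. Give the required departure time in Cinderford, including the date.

Target arrival in UTC: 2:30 PM − 12:45 = 1:45 AM on Sep 19.
Subtract 26 hours 10 minutes → departure 11:35 PM UTC on Sep 17.
Cinderford is UTC+10:00: 11:35 PM + 10:00 = 9:35 AM on Sep 18.

9:35 AM on Sep 18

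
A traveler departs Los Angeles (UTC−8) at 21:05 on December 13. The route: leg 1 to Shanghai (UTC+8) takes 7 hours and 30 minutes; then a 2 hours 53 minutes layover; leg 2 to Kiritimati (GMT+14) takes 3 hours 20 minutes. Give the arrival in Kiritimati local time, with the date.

Convert departure to UTC: 21:05 + 8:00 = 05:05 UTC on Dec 14.
Add 7 hours and 30 minutes leg 1 → 12:35 UTC.
Add 2 hours and 53 minutes layover in Shanghai → 15:28 UTC.
Add 3 hours and 20 minutes leg 2 → 18:48 UTC.
Kiritimati is UTC+14:00, so local arrival = 18:48 + 14:00 = 08:48 on Dec 15.

08:48 on December 15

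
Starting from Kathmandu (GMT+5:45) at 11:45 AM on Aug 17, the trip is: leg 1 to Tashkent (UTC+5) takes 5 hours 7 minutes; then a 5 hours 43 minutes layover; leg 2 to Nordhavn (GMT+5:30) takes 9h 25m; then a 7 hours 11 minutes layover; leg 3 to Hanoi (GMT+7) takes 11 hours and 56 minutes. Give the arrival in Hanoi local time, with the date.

4:22 AM on August 19

Convert departure to UTC: 11:45 AM − 5:45 = 6:00 AM UTC on Aug 17.
Add 5 hours and 7 minutes leg 1 → 11:07 AM UTC.
Add 5 hours 43 minutes layover in Tashkent → 4:50 PM UTC.
Add 9 hours 25 minutes leg 2 → 2:15 AM UTC (Aug 18).
Add 7 hours 11 minutes layover in Nordhavn → 9:26 AM UTC.
Add 11 hours 56 minutes leg 3 → 9:22 PM UTC.
Hanoi is UTC+7:00, so local arrival = 9:22 PM + 7:00 = 4:22 AM on Aug 19.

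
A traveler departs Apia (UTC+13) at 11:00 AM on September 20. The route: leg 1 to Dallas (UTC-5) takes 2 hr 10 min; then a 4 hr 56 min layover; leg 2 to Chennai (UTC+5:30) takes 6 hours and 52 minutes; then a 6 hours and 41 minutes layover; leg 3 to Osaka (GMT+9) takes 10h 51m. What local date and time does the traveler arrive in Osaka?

Convert departure to UTC: 11:00 AM − 13:00 = 10:00 PM UTC on Sep 19.
Add 2 hours and 10 minutes leg 1 → 12:10 AM UTC (Sep 20).
Add 4 hours and 56 minutes layover in Dallas → 5:06 AM UTC.
Add 6 hours 52 minutes leg 2 → 11:58 AM UTC.
Add 6 hours and 41 minutes layover in Chennai → 6:39 PM UTC.
Add 10 hours and 51 minutes leg 3 → 5:30 AM UTC (Sep 21).
Osaka is UTC+9:00, so local arrival = 5:30 AM + 9:00 = 2:30 PM on Sep 21.

2:30 PM on September 21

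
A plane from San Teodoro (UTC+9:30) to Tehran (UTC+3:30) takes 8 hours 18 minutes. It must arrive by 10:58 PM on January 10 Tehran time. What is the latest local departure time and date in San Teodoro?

8:40 PM on January 10

Target arrival in UTC: 10:58 PM − 3:30 = 7:28 PM on Jan 10.
Subtract 8 hours 18 minutes → departure 11:10 AM UTC on Jan 10.
San Teodoro is UTC+9:30: 11:10 AM + 9:30 = 8:40 PM on Jan 10.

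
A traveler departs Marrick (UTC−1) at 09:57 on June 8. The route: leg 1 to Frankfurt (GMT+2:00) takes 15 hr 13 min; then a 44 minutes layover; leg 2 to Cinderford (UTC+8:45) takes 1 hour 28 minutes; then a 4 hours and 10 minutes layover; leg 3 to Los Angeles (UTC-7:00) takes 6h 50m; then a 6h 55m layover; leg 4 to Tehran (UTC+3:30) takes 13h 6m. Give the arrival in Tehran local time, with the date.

Convert departure to UTC: 09:57 + 1:00 = 10:57 UTC on Jun 8.
Add 15 hours 13 minutes leg 1 → 02:10 UTC (Jun 9).
Add 44 minutes layover in Frankfurt → 02:54 UTC.
Add 1 hour and 28 minutes leg 2 → 04:22 UTC.
Add 4 hours 10 minutes layover in Cinderford → 08:32 UTC.
Add 6 hours and 50 minutes leg 3 → 15:22 UTC.
Add 6 hours 55 minutes layover in Los Angeles → 22:17 UTC.
Add 13 hours 6 minutes leg 4 → 11:23 UTC (Jun 10).
Tehran is UTC+3:30, so local arrival = 11:23 + 3:30 = 14:53 on Jun 10.

14:53 on June 10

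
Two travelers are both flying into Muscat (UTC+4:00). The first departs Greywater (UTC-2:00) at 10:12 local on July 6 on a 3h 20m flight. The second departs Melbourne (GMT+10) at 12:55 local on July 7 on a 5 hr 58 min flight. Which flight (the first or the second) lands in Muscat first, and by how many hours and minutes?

the first, by 17 hours 21 minutes

Flight 1 in UTC: 10:12 + 2:00 = 12:12 on Jul 6.
+3 hours 20 minutes → arrive 15:32 UTC on Jul 6.
Flight 2 in UTC: 12:55 − 10:00 = 02:55 on Jul 7.
+5 hours 58 minutes → arrive 08:53 UTC on Jul 7.
Flight 1 lands earlier by 17 hours 21 minutes.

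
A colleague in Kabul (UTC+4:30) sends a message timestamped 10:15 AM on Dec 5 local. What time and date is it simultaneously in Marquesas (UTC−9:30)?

8:15 PM on Dec 4

In UTC: 10:15 AM − 4:30 = 5:45 AM on Dec 5.
Marquesas is UTC−9:30: 5:45 AM − 9:30 = 8:15 PM on Dec 4.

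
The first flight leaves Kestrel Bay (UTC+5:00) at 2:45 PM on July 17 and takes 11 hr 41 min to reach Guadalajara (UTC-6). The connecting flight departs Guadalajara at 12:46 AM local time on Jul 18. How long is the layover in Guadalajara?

Convert departure to UTC: 2:45 PM − 5:00 = 9:45 AM UTC on Jul 17.
Add 11 hours 41 minutes flight time → 9:26 PM UTC.
Guadalajara is UTC−6:00, so local arrival = 9:26 PM − 6:00 = 3:26 PM on Jul 17.
Layover = 12:46 AM − 3:26 PM (+1 day) = 9 hours 20 minutes.

9 hours 20 minutes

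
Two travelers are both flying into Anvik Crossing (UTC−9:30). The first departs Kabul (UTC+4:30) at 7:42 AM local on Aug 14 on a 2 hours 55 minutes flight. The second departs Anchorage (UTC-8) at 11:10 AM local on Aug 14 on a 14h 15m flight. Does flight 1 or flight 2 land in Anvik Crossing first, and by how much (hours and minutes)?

Flight 1 in UTC: 7:42 AM − 4:30 = 3:12 AM on Aug 14.
+2 hours 55 minutes → arrive 6:07 AM UTC on Aug 14.
Flight 2 in UTC: 11:10 AM + 8:00 = 7:10 PM on Aug 14.
+14 hours 15 minutes → arrive 9:25 AM UTC on Aug 15.
Flight 1 lands earlier by 27 hours 18 minutes.

the first, by 27 hours 18 minutes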